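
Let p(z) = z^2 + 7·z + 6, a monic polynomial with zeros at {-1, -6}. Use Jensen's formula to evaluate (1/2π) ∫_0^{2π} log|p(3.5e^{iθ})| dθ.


Zeros: -6, -1; r = 3.5.
Inside |z| < r: -1. Outside (|z| ≥ r): -6.
p(0) = 6, so log|p(0)| = log(6) = 1.7918.
Apply Jensen: I(r) = log|p(0)| + Σ_k log(r/|z_k|), summed over zeros inside |z| < r.
  log(r/|z_k|) for z_k = -1: log(3.5/1) = 1.2528
  Outside zeros (-6) contribute nothing to the Jensen sum.
Sum over inside zeros: 1.2528.
I(r) = log|p(0)| + (inside sum) = 1.7918 + 1.2528 = 3.0445.
Note: since some zeros are outside |z| ≤ r, the simplified n·log(r) form does NOT apply — only the inside zeros contribute.

I(r) ≈ 3.0445.


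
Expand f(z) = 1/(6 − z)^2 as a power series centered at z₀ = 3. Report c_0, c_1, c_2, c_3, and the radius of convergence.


Let w = z − z₀, so z = z₀ + w.
Then 6 − z = 6 − (z₀ + w) = (6 − z₀) − w = 3 − w.
f(z) = 1/(3 − w)^2 = (1/(3)^2) · (1 − w/(3))^{−2}.
By the binomial series (1−u)^{−2} = Σ_{n≥0} C(n+1, 1) u^n for |u|<1, with u = w/(3):
  c_n = C(n+1, 1) / (3)^(n+2).
  c_0 = 1/(3)^2 = 1/9.
  c_1 = 2/(3)^3 = 2/27.
  c_2 = 3/(3)^4 = 1/27.
  c_3 = 4/(3)^5 = 4/243.
The series is valid for |w/d| < 1, i.e. |z − z₀| < |d|.
Radius of convergence: R = |6 − z₀| = |3| = 3 (distance from z₀ to the singularity z = 6).

c_0 = 1/9, c_1 = 2/27, c_2 = 1/27, c_3 = 4/243; R = 3.


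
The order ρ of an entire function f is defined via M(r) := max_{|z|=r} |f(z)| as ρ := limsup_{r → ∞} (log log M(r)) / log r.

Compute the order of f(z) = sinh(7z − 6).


sinh(w) is a linear combination of e^{iw} and e^{−iw} (or e^w, e^{−w} in the hyperbolic case), so |sinh(w)| ≤ e^{|w|}. With w = 7z − 6, |w| ≤ 7|z| + 6 = 7r + 6 on |z| = r, giving M(r) ≤ e^{7r + 6}, so ρ ≤ 1. On a suitable ray (z = it for sin/cos; z = t for sinh/cosh, t real → ∞), |sinh(7z − 6)| grows like e^{7|t|}/2, so ρ ≥ 1. Hence ρ = 1.
Therefore ρ = 1.

Order ρ = 1.


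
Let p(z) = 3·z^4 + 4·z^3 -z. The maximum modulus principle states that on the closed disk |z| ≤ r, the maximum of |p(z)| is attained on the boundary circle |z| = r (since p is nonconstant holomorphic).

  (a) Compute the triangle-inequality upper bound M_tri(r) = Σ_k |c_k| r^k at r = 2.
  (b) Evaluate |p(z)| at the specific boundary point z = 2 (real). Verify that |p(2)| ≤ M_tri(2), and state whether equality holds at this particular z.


Coefficients: c_0 = 0, c_1 = -1, c_2 = 0, c_3 = 4, c_4 = 3. Radius r = 2.
Part (a). Triangle bound: M_tri(r) = Σ_k |c_k| r^k
  = |0|·2^0 + |-1|·2^1 + |0|·2^2 + |4|·2^3 + |3|·2^4
  = 0 + 2 + 0 + 32 + 48 = 82.
This bounds M(r) := max_{|z|=r} |p(z)| from above; equality holds iff all terms c_k z^k can be made to align in phase at a single z on |z|=r.
Part (b). At z = 2 (real, on the circle |z| = r):
  p(2) = (0)·2^0 + (-1)·2^1 + (0)·2^2 + (4)·2^3 + (3)·2^4 = 78.
  |p(2)| = 78.
Check: |p(2)| = 78 ≤ 82 = M_tri(2). ✓ Equality does not hold at z = 2 (the coefficients have mixed signs, so the terms do not all align in phase there).

M_tri(2) = 82; |p(2)| = 78; equality at z=2: no.


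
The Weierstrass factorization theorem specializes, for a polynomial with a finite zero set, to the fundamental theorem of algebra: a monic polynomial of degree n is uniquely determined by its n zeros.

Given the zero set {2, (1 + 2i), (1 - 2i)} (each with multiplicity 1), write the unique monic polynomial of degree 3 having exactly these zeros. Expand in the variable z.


The polynomial is p(z) = ∏_{α ∈ S} (z − α), where S = {2, (1 + 2i), (1 - 2i)}.
Expanding the product yields: p(z) = z^3 -4·z^2 + 9·z -10.
Note conjugate pairs combine to real quadratics: (z − (1+2i))(z − (1−2i)) = z² − 2z + 5.
The resulting polynomial has degree 3 and real coefficients as required.

p(z) = z^3 -4·z^2 + 9·z -10.


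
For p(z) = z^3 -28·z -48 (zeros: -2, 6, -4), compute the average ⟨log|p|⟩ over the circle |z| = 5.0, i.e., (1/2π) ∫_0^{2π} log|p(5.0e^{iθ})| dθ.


Zeros: -4, -2, 6; r = 5.0.
Inside |z| < r: -4, -2. Outside (|z| ≥ r): 6.
p(0) = -48, so log|p(0)| = log(48) = 3.8712.
Apply Jensen: I(r) = log|p(0)| + Σ_k log(r/|z_k|), summed over zeros inside |z| < r.
  log(r/|z_k|) for z_k = -2: log(5.0/2) = 0.9163
  log(r/|z_k|) for z_k = -4: log(5.0/4) = 0.2231
  Outside zeros (6) contribute nothing to the Jensen sum.
Sum over inside zeros: 1.1394.
I(r) = log|p(0)| + (inside sum) = 3.8712 + 1.1394 = 5.0106.
Note: since some zeros are outside |z| ≤ r, the simplified n·log(r) form does NOT apply — only the inside zeros contribute.

I(r) ≈ 5.0106.


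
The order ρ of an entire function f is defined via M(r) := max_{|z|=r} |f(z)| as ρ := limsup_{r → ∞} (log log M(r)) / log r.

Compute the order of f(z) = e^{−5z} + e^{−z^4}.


Each summand is entire of order 1 and 4 respectively (as in the single-exponential case). The order of a sum is at most the max of the orders, so ρ ≤ 4. For the lower bound: on |z|=r choose arg z so that -1z^4 is real positive; then |e^{-1z^4}| = e^{1r^4} while |e^{-5z}| ≤ e^{5r^1} = o(e^{1r^4}). So |f| ≥ e^{1r^4}(1 − o(1)) and ρ ≥ 4. Hence ρ = max(1, 4) = 4.
Therefore ρ = 4.

Order ρ = 4.


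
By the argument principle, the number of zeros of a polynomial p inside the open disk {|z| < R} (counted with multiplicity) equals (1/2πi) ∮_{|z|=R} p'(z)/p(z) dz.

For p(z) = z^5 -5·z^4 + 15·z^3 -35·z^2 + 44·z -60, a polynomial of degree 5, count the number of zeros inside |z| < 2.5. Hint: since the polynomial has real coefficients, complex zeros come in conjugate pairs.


The zeros of p are: (0 + 2i), (0 - 2i), (1 + 2i), (1 - 2i), 3.
Their magnitudes are: 2, 2, 2.236, 2.236, 3.
Zeros with |z| < R = 2.5: (0 + 2i), (0 - 2i), (1 + 2i), (1 - 2i).
Count = 4.
By the argument principle, (1/2πi) ∮_{|z|=R} p'(z)/p(z) dz equals exactly this count.

Number of zeros inside |z| < 2.5: 4.


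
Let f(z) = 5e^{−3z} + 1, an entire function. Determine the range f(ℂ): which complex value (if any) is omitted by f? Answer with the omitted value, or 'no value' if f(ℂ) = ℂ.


Little Picard bounds the complement of f(ℂ) to at most one point.
e^{−3z} is never zero on ℂ, so 5·e^{−3z} takes every value in ℂ ∖ {0}. Adding 1 shifts the range to ℂ ∖ {1}. Thus f omits exactly the value 1.

Omitted value: 1.


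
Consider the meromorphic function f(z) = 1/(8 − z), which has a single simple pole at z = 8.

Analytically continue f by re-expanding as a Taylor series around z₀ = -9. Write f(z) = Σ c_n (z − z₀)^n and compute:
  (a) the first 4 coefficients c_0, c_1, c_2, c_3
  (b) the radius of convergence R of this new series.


Let w = z − z₀, so z = z₀ + w.
Then 8 − z = 8 − (z₀ + w) = (8 − z₀) − w = 17 − w.
f(z) = 1/(17 − w) = (1/(17)) · 1/(1 − w/(17)) = Σ_{n≥0} w^n / (17)^(n+1).
So c_n = 1/(17)^(n+1):
  c_0 = 1/(17)^1 = 1/17.
  c_1 = 1/(17)^2 = 1/289.
  c_2 = 1/(17)^3 = 1/4913.
  c_3 = 1/(17)^4 = 1/83521.
The series is valid for |w/d| < 1, i.e. |z − z₀| < |d|.
Radius of convergence: R = |8 − z₀| = |17| = 17 (distance from z₀ to the singularity z = 8).

c_0 = 1/17, c_1 = 1/289, c_2 = 1/4913, c_3 = 1/83521; R = 17.


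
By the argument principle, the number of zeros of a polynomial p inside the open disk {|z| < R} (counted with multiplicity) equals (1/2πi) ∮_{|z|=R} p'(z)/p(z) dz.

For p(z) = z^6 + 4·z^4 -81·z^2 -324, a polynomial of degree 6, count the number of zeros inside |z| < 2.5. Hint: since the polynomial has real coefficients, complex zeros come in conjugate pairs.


The zeros of p are: -3, (0 + 2i), (0 - 2i), (0 + 3i), (0 - 3i), 3.
Their magnitudes are: 3, 2, 2, 3, 3, 3.
Zeros with |z| < R = 2.5: (0 + 2i), (0 - 2i).
Count = 2.
By the argument principle, (1/2πi) ∮_{|z|=R} p'(z)/p(z) dz equals exactly this count.

Number of zeros inside |z| < 2.5: 2.


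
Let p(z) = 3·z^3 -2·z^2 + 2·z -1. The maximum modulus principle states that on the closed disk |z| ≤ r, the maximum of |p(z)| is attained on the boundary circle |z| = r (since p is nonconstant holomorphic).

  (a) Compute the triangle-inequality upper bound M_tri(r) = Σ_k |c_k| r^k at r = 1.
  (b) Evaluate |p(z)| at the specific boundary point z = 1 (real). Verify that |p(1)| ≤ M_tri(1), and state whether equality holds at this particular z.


Coefficients: c_0 = -1, c_1 = 2, c_2 = -2, c_3 = 3. Radius r = 1.
Part (a). Triangle bound: M_tri(r) = Σ_k |c_k| r^k
  = |-1|·1^0 + |2|·1^1 + |-2|·1^2 + |3|·1^3
  = 1 + 2 + 2 + 3 = 8.
This bounds M(r) := max_{|z|=r} |p(z)| from above; equality holds iff all terms c_k z^k can be made to align in phase at a single z on |z|=r.
Part (b). At z = 1 (real, on the circle |z| = r):
  p(1) = (-1)·1^0 + (2)·1^1 + (-2)·1^2 + (3)·1^3 = 2.
  |p(1)| = 2.
Check: |p(1)| = 2 ≤ 8 = M_tri(1). ✓ Equality does not hold at z = 1 (the coefficients have mixed signs, so the terms do not all align in phase there).

M_tri(1) = 8; |p(1)| = 2; equality at z=1: no.


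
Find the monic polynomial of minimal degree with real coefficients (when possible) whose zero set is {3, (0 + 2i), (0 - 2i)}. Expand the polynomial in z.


The polynomial is p(z) = ∏_{α ∈ S} (z − α), where S = {3, (0 + 2i), (0 - 2i)}.
Expanding the product yields: p(z) = z^3 -3·z^2 + 4·z -12.
Note conjugate pairs combine to real quadratics: (z − (0+2i))(z − (0−2i)) = z² + 4.
The resulting polynomial has degree 3 and real coefficients as required.

p(z) = z^3 -3·z^2 + 4·z -12.


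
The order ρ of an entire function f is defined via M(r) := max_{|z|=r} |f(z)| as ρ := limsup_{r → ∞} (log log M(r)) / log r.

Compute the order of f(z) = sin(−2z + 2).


sin(w) is a linear combination of e^{iw} and e^{−iw} (or e^w, e^{−w} in the hyperbolic case), so |sin(w)| ≤ e^{|w|}. With w = −2z + 2, |w| ≤ 2|z| + 2 = 2r + 2 on |z| = r, giving M(r) ≤ e^{2r + 2}, so ρ ≤ 1. On a suitable ray (z = it for sin/cos; z = t for sinh/cosh, t real → ∞), |sin(−2z + 2)| grows like e^{2|t|}/2, so ρ ≥ 1. Hence ρ = 1.
Therefore ρ = 1.

Order ρ = 1.


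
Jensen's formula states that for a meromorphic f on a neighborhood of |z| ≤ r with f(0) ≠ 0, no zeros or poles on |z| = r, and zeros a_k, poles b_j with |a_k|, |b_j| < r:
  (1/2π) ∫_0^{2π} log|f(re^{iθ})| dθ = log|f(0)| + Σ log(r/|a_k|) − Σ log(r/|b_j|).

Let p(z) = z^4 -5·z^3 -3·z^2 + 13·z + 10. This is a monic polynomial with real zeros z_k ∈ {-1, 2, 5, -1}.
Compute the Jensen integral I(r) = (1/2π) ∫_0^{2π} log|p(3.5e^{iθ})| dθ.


Zeros: -1, -1, 2, 5; r = 3.5.
Inside |z| < r: -1, -1, 2. Outside (|z| ≥ r): 5.
p(0) = 10, so log|p(0)| = log(10) = 2.3026.
Apply Jensen: I(r) = log|p(0)| + Σ_k log(r/|z_k|), summed over zeros inside |z| < r.
  log(r/|z_k|) for z_k = -1: log(3.5/1) = 1.2528
  log(r/|z_k|) for z_k = 2: log(3.5/2) = 0.5596
  log(r/|z_k|) for z_k = -1: log(3.5/1) = 1.2528
  Outside zeros (5) contribute nothing to the Jensen sum.
Sum over inside zeros: 3.0651.
I(r) = log|p(0)| + (inside sum) = 2.3026 + 3.0651 = 5.3677.
Note: since some zeros are outside |z| ≤ r, the simplified n·log(r) form does NOT apply — only the inside zeros contribute.

I(r) ≈ 5.3677.


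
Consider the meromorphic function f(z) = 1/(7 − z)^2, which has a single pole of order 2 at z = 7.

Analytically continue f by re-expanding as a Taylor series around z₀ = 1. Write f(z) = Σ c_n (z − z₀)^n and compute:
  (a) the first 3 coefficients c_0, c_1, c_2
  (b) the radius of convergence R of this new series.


Let w = z − z₀, so z = z₀ + w.
Then 7 − z = 7 − (z₀ + w) = (7 − z₀) − w = 6 − w.
f(z) = 1/(6 − w)^2 = (1/(6)^2) · (1 − w/(6))^{−2}.
By the binomial series (1−u)^{−2} = Σ_{n≥0} C(n+1, 1) u^n for |u|<1, with u = w/(6):
  c_n = C(n+1, 1) / (6)^(n+2).
  c_0 = 1/(6)^2 = 1/36.
  c_1 = 2/(6)^3 = 1/108.
  c_2 = 3/(6)^4 = 1/432.
The series is valid for |w/d| < 1, i.e. |z − z₀| < |d|.
Radius of convergence: R = |7 − z₀| = |6| = 6 (distance from z₀ to the singularity z = 7).

c_0 = 1/36, c_1 = 1/108, c_2 = 1/432; R = 6.


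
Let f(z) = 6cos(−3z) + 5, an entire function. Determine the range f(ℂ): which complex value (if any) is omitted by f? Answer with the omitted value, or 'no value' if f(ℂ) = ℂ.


Little Picard bounds the complement of f(ℂ) to at most one point.
cos is entire and surjective onto ℂ: for every w ∈ ℂ, cos(ζ) = w has a solution ζ ∈ ℂ (e.g., via the complex inverse arccos). With ζ = −3z this gives z = ζ/(-3). Then 6·cos(−3z) takes every value in 6·ℂ = ℂ, and adding 5 is a bijection of ℂ. So f is surjective and omits no value. (Note: only on the real line is cos bounded by [−1, 1].)

Omitted value: no value.


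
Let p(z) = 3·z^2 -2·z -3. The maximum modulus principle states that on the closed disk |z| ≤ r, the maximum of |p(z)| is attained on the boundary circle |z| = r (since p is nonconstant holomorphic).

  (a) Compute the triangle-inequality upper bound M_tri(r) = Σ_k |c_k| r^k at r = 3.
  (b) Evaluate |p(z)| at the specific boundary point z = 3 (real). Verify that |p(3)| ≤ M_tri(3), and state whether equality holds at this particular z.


Coefficients: c_0 = -3, c_1 = -2, c_2 = 3. Radius r = 3.
Part (a). Triangle bound: M_tri(r) = Σ_k |c_k| r^k
  = |-3|·3^0 + |-2|·3^1 + |3|·3^2
  = 3 + 6 + 27 = 36.
This bounds M(r) := max_{|z|=r} |p(z)| from above; equality holds iff all terms c_k z^k can be made to align in phase at a single z on |z|=r.
Part (b). At z = 3 (real, on the circle |z| = r):
  p(3) = (-3)·3^0 + (-2)·3^1 + (3)·3^2 = 18.
  |p(3)| = 18.
Check: |p(3)| = 18 ≤ 36 = M_tri(3). ✓ Equality does not hold at z = 3 (the coefficients have mixed signs, so the terms do not all align in phase there).

M_tri(3) = 36; |p(3)| = 18; equality at z=3: no.


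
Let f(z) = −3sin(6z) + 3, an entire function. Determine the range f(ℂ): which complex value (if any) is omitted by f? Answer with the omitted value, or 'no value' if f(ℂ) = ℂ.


Little Picard bounds the complement of f(ℂ) to at most one point.
sin is entire and surjective onto ℂ: for every w ∈ ℂ, sin(ζ) = w has a solution ζ ∈ ℂ (e.g., via the complex inverse arcsin). With ζ = 6z this gives z = ζ/(6). Then -3·sin(6z) takes every value in -3·ℂ = ℂ, and adding 3 is a bijection of ℂ. So f is surjective and omits no value. (Note: only on the real line is sin bounded by [−1, 1].)

Omitted value: no value.


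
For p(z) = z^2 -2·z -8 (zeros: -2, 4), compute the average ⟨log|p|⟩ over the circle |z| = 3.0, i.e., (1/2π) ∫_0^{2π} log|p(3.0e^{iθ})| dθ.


Zeros: -2, 4; r = 3.0.
Inside |z| < r: -2. Outside (|z| ≥ r): 4.
p(0) = -8, so log|p(0)| = log(8) = 2.0794.
Apply Jensen: I(r) = log|p(0)| + Σ_k log(r/|z_k|), summed over zeros inside |z| < r.
  log(r/|z_k|) for z_k = -2: log(3.0/2) = 0.4055
  Outside zeros (4) contribute nothing to the Jensen sum.
Sum over inside zeros: 0.4055.
I(r) = log|p(0)| + (inside sum) = 2.0794 + 0.4055 = 2.4849.
Note: since some zeros are outside |z| ≤ r, the simplified n·log(r) form does NOT apply — only the inside zeros contribute.

I(r) ≈ 2.4849.


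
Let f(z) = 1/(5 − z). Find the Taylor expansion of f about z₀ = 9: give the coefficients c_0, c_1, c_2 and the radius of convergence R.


Let w = z − z₀, so z = z₀ + w.
Then 5 − z = 5 − (z₀ + w) = (5 − z₀) − w = -4 − w.
f(z) = 1/(-4 − w) = (1/(-4)) · 1/(1 − w/(-4)) = Σ_{n≥0} w^n / (-4)^(n+1).
So c_n = 1/(-4)^(n+1):
  c_0 = 1/(-4)^1 = -1/4.
  c_1 = 1/(-4)^2 = 1/16.
  c_2 = 1/(-4)^3 = -1/64.
The series is valid for |w/d| < 1, i.e. |z − z₀| < |d|.
Radius of convergence: R = |5 − z₀| = |-4| = 4 (distance from z₀ to the singularity z = 5).

c_0 = -1/4, c_1 = 1/16, c_2 = -1/64; R = 4.


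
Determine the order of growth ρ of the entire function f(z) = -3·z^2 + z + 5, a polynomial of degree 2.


|f(z)| ≤ Σ|c_k|·r^k = O(r^2) as r → ∞. Polynomial growth is O(e^{r^ε}) for every ε > 0 (since r^2/e^{r^ε} → 0), so ρ ≤ ε for all ε > 0, i.e. ρ = 0. Every nonconstant polynomial has order 0.
Therefore ρ = 0.

Order ρ = 0.


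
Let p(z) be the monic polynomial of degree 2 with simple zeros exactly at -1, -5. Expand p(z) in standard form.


The polynomial is p(z) = ∏_{α ∈ S} (z − α), where S = {-1, -5}.
Expanding the product yields: p(z) = z^2 + 6·z + 5.
The resulting polynomial has degree 2 and real coefficients as required.

p(z) = z^2 + 6·z + 5.


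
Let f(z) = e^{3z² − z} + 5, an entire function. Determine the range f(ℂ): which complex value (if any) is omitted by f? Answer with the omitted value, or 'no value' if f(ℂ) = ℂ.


Little Picard bounds the complement of f(ℂ) to at most one point.
The exponent g(z) = 3z² − z is a nonconstant polynomial, hence surjective onto ℂ. So e^{g(z)} takes every value in {e^w : w ∈ ℂ} = ℂ ∖ {0}. Adding 5 shifts the range to ℂ ∖ {5}. f omits exactly 5.

Omitted value: 5.


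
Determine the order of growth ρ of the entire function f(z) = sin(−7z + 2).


sin(w) is a linear combination of e^{iw} and e^{−iw} (or e^w, e^{−w} in the hyperbolic case), so |sin(w)| ≤ e^{|w|}. With w = −7z + 2, |w| ≤ 7|z| + 2 = 7r + 2 on |z| = r, giving M(r) ≤ e^{7r + 2}, so ρ ≤ 1. On a suitable ray (z = it for sin/cos; z = t for sinh/cosh, t real → ∞), |sin(−7z + 2)| grows like e^{7|t|}/2, so ρ ≥ 1. Hence ρ = 1.
Therefore ρ = 1.

Order ρ = 1.


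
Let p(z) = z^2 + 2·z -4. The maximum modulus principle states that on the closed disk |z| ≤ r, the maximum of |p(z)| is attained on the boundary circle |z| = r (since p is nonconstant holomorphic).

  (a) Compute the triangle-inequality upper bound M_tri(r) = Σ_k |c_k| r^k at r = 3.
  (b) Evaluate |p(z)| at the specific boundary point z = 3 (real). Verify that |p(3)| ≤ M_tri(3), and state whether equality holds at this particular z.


Coefficients: c_0 = -4, c_1 = 2, c_2 = 1. Radius r = 3.
Part (a). Triangle bound: M_tri(r) = Σ_k |c_k| r^k
  = |-4|·3^0 + |2|·3^1 + |1|·3^2
  = 4 + 6 + 9 = 19.
This bounds M(r) := max_{|z|=r} |p(z)| from above; equality holds iff all terms c_k z^k can be made to align in phase at a single z on |z|=r.
Part (b). At z = 3 (real, on the circle |z| = r):
  p(3) = (-4)·3^0 + (2)·3^1 + (1)·3^2 = 11.
  |p(3)| = 11.
Check: |p(3)| = 11 ≤ 19 = M_tri(3). ✓ Equality does not hold at z = 3 (the coefficients have mixed signs, so the terms do not all align in phase there).

M_tri(3) = 19; |p(3)| = 11; equality at z=3: no.


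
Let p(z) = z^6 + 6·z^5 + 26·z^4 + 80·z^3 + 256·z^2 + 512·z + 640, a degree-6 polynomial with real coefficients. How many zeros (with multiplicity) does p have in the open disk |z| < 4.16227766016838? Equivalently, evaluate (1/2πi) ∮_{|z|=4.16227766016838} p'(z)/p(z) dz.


The zeros of p are: (1 + 3i), (1 - 3i), (-2 + 2i), (-2 - 2i), (-2 + 2i), (-2 - 2i).
Their magnitudes are: 3.162, 3.162, 2.828, 2.828, 2.828, 2.828.
Zeros with |z| < R = 4.16227766016838: (1 + 3i), (1 - 3i), (-2 + 2i), (-2 - 2i), (-2 + 2i), (-2 - 2i).
Count = 6.
By the argument principle, (1/2πi) ∮_{|z|=R} p'(z)/p(z) dz equals exactly this count.

Number of zeros inside |z| < 4.16227766016838: 6.


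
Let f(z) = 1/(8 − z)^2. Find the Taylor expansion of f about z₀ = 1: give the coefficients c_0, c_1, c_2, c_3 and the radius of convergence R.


Let w = z − z₀, so z = z₀ + w.
Then 8 − z = 8 − (z₀ + w) = (8 − z₀) − w = 7 − w.
f(z) = 1/(7 − w)^2 = (1/(7)^2) · (1 − w/(7))^{−2}.
By the binomial series (1−u)^{−2} = Σ_{n≥0} C(n+1, 1) u^n for |u|<1, with u = w/(7):
  c_n = C(n+1, 1) / (7)^(n+2).
  c_0 = 1/(7)^2 = 1/49.
  c_1 = 2/(7)^3 = 2/343.
  c_2 = 3/(7)^4 = 3/2401.
  c_3 = 4/(7)^5 = 4/16807.
The series is valid for |w/d| < 1, i.e. |z − z₀| < |d|.
Radius of convergence: R = |8 − z₀| = |7| = 7 (distance from z₀ to the singularity z = 8).

c_0 = 1/49, c_1 = 2/343, c_2 = 3/2401, c_3 = 4/16807; R = 7.


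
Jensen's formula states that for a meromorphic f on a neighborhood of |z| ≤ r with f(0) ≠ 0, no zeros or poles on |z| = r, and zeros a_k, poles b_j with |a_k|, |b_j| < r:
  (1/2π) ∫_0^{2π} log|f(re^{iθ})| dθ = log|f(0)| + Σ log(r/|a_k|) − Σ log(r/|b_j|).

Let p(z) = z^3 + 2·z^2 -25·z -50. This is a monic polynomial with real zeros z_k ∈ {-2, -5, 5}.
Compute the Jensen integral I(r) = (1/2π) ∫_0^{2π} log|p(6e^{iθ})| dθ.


Zeros: -5, -2, 5; r = 6.
Inside |z| < r: -5, -2, 5. Outside (|z| ≥ r): ∅.
p(0) = -50, so log|p(0)| = log(50) = 3.9120.
Apply Jensen: I(r) = log|p(0)| + Σ_k log(r/|z_k|), summed over zeros inside |z| < r.
  log(r/|z_k|) for z_k = -2: log(6/2) = 1.0986
  log(r/|z_k|) for z_k = -5: log(6/5) = 0.1823
  log(r/|z_k|) for z_k = 5: log(6/5) = 0.1823
Sum over inside zeros: 1.4633.
I(r) = log|p(0)| + (inside sum) = 3.9120 + 1.4633 = 5.3753.
Closed form (all zeros inside, monic): I(r) = n·log(r) = 3·log(6) = 5.3753. ✓

I(r) ≈ 5.3753.


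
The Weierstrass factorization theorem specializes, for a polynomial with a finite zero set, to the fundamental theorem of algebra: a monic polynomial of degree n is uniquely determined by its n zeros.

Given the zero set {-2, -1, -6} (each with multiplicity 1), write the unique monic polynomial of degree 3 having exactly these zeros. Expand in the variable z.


The polynomial is p(z) = ∏_{α ∈ S} (z − α), where S = {-2, -1, -6}.
Expanding the product yields: p(z) = z^3 + 9·z^2 + 20·z + 12.
The resulting polynomial has degree 3 and real coefficients as required.

p(z) = z^3 + 9·z^2 + 20·z + 12.


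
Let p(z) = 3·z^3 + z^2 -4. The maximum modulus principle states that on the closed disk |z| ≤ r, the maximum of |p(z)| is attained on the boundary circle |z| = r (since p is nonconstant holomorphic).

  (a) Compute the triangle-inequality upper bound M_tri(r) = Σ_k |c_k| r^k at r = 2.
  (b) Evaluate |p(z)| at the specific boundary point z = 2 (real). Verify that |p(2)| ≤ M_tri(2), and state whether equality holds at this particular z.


Coefficients: c_0 = -4, c_1 = 0, c_2 = 1, c_3 = 3. Radius r = 2.
Part (a). Triangle bound: M_tri(r) = Σ_k |c_k| r^k
  = |-4|·2^0 + |0|·2^1 + |1|·2^2 + |3|·2^3
  = 4 + 0 + 4 + 24 = 32.
This bounds M(r) := max_{|z|=r} |p(z)| from above; equality holds iff all terms c_k z^k can be made to align in phase at a single z on |z|=r.
Part (b). At z = 2 (real, on the circle |z| = r):
  p(2) = (-4)·2^0 + (0)·2^1 + (1)·2^2 + (3)·2^3 = 24.
  |p(2)| = 24.
Check: |p(2)| = 24 ≤ 32 = M_tri(2). ✓ Equality does not hold at z = 2 (the coefficients have mixed signs, so the terms do not all align in phase there).

M_tri(2) = 32; |p(2)| = 24; equality at z=2: no.


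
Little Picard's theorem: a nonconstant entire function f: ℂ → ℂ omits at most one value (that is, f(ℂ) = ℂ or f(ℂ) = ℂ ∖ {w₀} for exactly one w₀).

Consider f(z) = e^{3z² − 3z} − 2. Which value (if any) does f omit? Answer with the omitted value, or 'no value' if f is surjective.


Little Picard bounds the complement of f(ℂ) to at most one point.
The exponent g(z) = 3z² − 3z is a nonconstant polynomial, hence surjective onto ℂ. So e^{g(z)} takes every value in {e^w : w ∈ ℂ} = ℂ ∖ {0}. Adding -2 shifts the range to ℂ ∖ {-2}. f omits exactly -2.

Omitted value: -2.


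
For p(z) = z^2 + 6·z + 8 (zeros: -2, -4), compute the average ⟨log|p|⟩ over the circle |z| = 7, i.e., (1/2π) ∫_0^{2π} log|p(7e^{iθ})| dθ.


Zeros: -4, -2; r = 7.
Inside |z| < r: -4, -2. Outside (|z| ≥ r): ∅.
p(0) = 8, so log|p(0)| = log(8) = 2.0794.
Apply Jensen: I(r) = log|p(0)| + Σ_k log(r/|z_k|), summed over zeros inside |z| < r.
  log(r/|z_k|) for z_k = -2: log(7/2) = 1.2528
  log(r/|z_k|) for z_k = -4: log(7/4) = 0.5596
Sum over inside zeros: 1.8124.
I(r) = log|p(0)| + (inside sum) = 2.0794 + 1.8124 = 3.8918.
Closed form (all zeros inside, monic): I(r) = n·log(r) = 2·log(7) = 3.8918. ✓

I(r) ≈ 3.8918.


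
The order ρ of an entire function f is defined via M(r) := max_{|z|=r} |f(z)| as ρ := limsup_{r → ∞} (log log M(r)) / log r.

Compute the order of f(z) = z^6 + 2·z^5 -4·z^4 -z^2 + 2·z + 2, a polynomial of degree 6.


|f(z)| ≤ Σ|c_k|·r^k = O(r^6) as r → ∞. Polynomial growth is O(e^{r^ε}) for every ε > 0 (since r^6/e^{r^ε} → 0), so ρ ≤ ε for all ε > 0, i.e. ρ = 0. Every nonconstant polynomial has order 0.
Therefore ρ = 0.

Order ρ = 0.


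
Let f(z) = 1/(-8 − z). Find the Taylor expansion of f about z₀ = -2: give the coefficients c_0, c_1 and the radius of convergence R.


Let w = z − z₀, so z = z₀ + w.
Then -8 − z = -8 − (z₀ + w) = (-8 − z₀) − w = -6 − w.
f(z) = 1/(-6 − w) = (1/(-6)) · 1/(1 − w/(-6)) = Σ_{n≥0} w^n / (-6)^(n+1).
So c_n = 1/(-6)^(n+1):
  c_0 = 1/(-6)^1 = -1/6.
  c_1 = 1/(-6)^2 = 1/36.
The series is valid for |w/d| < 1, i.e. |z − z₀| < |d|.
Radius of convergence: R = |-8 − z₀| = |-6| = 6 (distance from z₀ to the singularity z = -8).

c_0 = -1/6, c_1 = 1/36; R = 6.


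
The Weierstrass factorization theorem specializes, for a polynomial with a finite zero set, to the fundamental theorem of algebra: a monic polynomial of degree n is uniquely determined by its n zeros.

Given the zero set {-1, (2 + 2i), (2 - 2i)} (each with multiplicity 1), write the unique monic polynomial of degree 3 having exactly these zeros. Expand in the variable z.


The polynomial is p(z) = ∏_{α ∈ S} (z − α), where S = {-1, (2 + 2i), (2 - 2i)}.
Expanding the product yields: p(z) = z^3 -3·z^2 + 4·z + 8.
Note conjugate pairs combine to real quadratics: (z − (2+2i))(z − (2−2i)) = z² − 4z + 8.
The resulting polynomial has degree 3 and real coefficients as required.

p(z) = z^3 -3·z^2 + 4·z + 8.


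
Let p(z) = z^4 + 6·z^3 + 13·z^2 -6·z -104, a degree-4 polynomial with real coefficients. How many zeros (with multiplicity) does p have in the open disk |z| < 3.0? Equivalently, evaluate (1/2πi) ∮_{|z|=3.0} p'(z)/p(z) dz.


The zeros of p are: 2, -4, (-2 + 3i), (-2 - 3i).
Their magnitudes are: 2, 4, 3.606, 3.606.
Zeros with |z| < R = 3.0: 2.
Count = 1.
By the argument principle, (1/2πi) ∮_{|z|=R} p'(z)/p(z) dz equals exactly this count.

Number of zeros inside |z| < 3.0: 1.


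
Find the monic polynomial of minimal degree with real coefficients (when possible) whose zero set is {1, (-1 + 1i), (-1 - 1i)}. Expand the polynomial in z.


The polynomial is p(z) = ∏_{α ∈ S} (z − α), where S = {1, (-1 + 1i), (-1 - 1i)}.
Expanding the product yields: p(z) = z^3 + z^2 -2.
Note conjugate pairs combine to real quadratics: (z − (-1+1i))(z − (-1−1i)) = z² + 2z + 2.
The resulting polynomial has degree 3 and real coefficients as required.

p(z) = z^3 + z^2 -2.


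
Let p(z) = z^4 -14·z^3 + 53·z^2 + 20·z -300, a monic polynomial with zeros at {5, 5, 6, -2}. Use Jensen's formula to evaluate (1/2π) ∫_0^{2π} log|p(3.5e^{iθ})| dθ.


Zeros: -2, 5, 5, 6; r = 3.5.
Inside |z| < r: -2. Outside (|z| ≥ r): 5, 5, 6.
p(0) = -300, so log|p(0)| = log(300) = 5.7038.
Apply Jensen: I(r) = log|p(0)| + Σ_k log(r/|z_k|), summed over zeros inside |z| < r.
  log(r/|z_k|) for z_k = -2: log(3.5/2) = 0.5596
  Outside zeros (5, 5, 6) contribute nothing to the Jensen sum.
Sum over inside zeros: 0.5596.
I(r) = log|p(0)| + (inside sum) = 5.7038 + 0.5596 = 6.2634.
Note: since some zeros are outside |z| ≤ r, the simplified n·log(r) form does NOT apply — only the inside zeros contribute.

I(r) ≈ 6.2634.


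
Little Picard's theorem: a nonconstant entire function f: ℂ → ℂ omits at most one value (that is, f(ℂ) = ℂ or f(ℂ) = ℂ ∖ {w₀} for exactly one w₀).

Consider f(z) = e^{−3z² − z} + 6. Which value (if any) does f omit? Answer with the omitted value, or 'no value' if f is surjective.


Little Picard bounds the complement of f(ℂ) to at most one point.
The exponent g(z) = −3z² − z is a nonconstant polynomial, hence surjective onto ℂ. So e^{g(z)} takes every value in {e^w : w ∈ ℂ} = ℂ ∖ {0}. Adding 6 shifts the range to ℂ ∖ {6}. f omits exactly 6.

Omitted value: 6.


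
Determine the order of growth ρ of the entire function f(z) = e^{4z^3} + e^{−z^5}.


Each summand is entire of order 3 and 5 respectively (as in the single-exponential case). The order of a sum is at most the max of the orders, so ρ ≤ 5. For the lower bound: on |z|=r choose arg z so that -1z^5 is real positive; then |e^{-1z^5}| = e^{1r^5} while |e^{4z^3}| ≤ e^{4r^3} = o(e^{1r^5}). So |f| ≥ e^{1r^5}(1 − o(1)) and ρ ≥ 5. Hence ρ = max(3, 5) = 5.
Therefore ρ = 5.

Order ρ = 5.


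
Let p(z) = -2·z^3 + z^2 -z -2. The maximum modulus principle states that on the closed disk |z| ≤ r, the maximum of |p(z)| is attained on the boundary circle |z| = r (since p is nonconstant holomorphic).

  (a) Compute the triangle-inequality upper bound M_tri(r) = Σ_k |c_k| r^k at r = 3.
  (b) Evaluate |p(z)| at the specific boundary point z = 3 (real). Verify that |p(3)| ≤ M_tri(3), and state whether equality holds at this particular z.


Coefficients: c_0 = -2, c_1 = -1, c_2 = 1, c_3 = -2. Radius r = 3.
Part (a). Triangle bound: M_tri(r) = Σ_k |c_k| r^k
  = |-2|·3^0 + |-1|·3^1 + |1|·3^2 + |-2|·3^3
  = 2 + 3 + 9 + 54 = 68.
This bounds M(r) := max_{|z|=r} |p(z)| from above; equality holds iff all terms c_k z^k can be made to align in phase at a single z on |z|=r.
Part (b). At z = 3 (real, on the circle |z| = r):
  p(3) = (-2)·3^0 + (-1)·3^1 + (1)·3^2 + (-2)·3^3 = -50.
  |p(3)| = 50.
Check: |p(3)| = 50 ≤ 68 = M_tri(3). ✓ Equality does not hold at z = 3 (the coefficients have mixed signs, so the terms do not all align in phase there).

M_tri(3) = 68; |p(3)| = 50; equality at z=3: no.


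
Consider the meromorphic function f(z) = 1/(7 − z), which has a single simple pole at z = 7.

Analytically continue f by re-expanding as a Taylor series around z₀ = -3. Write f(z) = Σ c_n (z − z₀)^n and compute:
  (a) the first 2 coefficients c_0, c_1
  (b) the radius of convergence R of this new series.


Let w = z − z₀, so z = z₀ + w.
Then 7 − z = 7 − (z₀ + w) = (7 − z₀) − w = 10 − w.
f(z) = 1/(10 − w) = (1/(10)) · 1/(1 − w/(10)) = Σ_{n≥0} w^n / (10)^(n+1).
So c_n = 1/(10)^(n+1):
  c_0 = 1/(10)^1 = 1/10.
  c_1 = 1/(10)^2 = 1/100.
The series is valid for |w/d| < 1, i.e. |z − z₀| < |d|.
Radius of convergence: R = |7 − z₀| = |10| = 10 (distance from z₀ to the singularity z = 7).

c_0 = 1/10, c_1 = 1/100; R = 10.


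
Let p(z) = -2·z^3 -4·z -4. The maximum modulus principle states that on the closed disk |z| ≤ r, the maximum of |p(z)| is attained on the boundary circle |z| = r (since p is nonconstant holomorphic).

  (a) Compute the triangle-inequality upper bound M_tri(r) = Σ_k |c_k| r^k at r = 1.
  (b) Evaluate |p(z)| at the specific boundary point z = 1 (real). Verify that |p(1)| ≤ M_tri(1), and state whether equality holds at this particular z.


Coefficients: c_0 = -4, c_1 = -4, c_2 = 0, c_3 = -2. Radius r = 1.
Part (a). Triangle bound: M_tri(r) = Σ_k |c_k| r^k
  = |-4|·1^0 + |-4|·1^1 + |0|·1^2 + |-2|·1^3
  = 4 + 4 + 0 + 2 = 10.
This bounds M(r) := max_{|z|=r} |p(z)| from above; equality holds iff all terms c_k z^k can be made to align in phase at a single z on |z|=r.
Part (b). At z = 1 (real, on the circle |z| = r):
  p(1) = (-4)·1^0 + (-4)·1^1 + (0)·1^2 + (-2)·1^3 = -10.
  |p(1)| = 10.
Since all nonzero coefficients share the same sign, |p(1)| = 10 = M_tri(1); the triangle bound is attained at z = 1, so in fact M(r) = 10.

M_tri(1) = 10; |p(1)| = 10; equality at z=1: yes.


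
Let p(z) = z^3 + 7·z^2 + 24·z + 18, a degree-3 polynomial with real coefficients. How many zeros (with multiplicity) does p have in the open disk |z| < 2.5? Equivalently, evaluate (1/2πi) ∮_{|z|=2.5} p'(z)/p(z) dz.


The zeros of p are: (-3 + 3i), (-3 - 3i), -1.
Their magnitudes are: 4.243, 4.243, 1.
Zeros with |z| < R = 2.5: -1.
Count = 1.
By the argument principle, (1/2πi) ∮_{|z|=R} p'(z)/p(z) dz equals exactly this count.

Number of zeros inside |z| < 2.5: 1.


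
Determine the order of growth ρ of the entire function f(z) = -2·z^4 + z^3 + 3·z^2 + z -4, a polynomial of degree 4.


|f(z)| ≤ Σ|c_k|·r^k = O(r^4) as r → ∞. Polynomial growth is O(e^{r^ε}) for every ε > 0 (since r^4/e^{r^ε} → 0), so ρ ≤ ε for all ε > 0, i.e. ρ = 0. Every nonconstant polynomial has order 0.
Therefore ρ = 0.

Order ρ = 0.


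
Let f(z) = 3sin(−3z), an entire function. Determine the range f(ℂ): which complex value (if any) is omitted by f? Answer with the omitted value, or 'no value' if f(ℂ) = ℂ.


Little Picard bounds the complement of f(ℂ) to at most one point.
sin is entire and surjective onto ℂ: for every w ∈ ℂ, sin(ζ) = w has a solution ζ ∈ ℂ (e.g., via the complex inverse arcsin). With ζ = −3z this gives z = ζ/(-3). Then 3·sin(−3z) takes every value in 3·ℂ = ℂ, and adding 0 is a bijection of ℂ. So f is surjective and omits no value. (Note: only on the real line is sin bounded by [−1, 1].)

Omitted value: no value.


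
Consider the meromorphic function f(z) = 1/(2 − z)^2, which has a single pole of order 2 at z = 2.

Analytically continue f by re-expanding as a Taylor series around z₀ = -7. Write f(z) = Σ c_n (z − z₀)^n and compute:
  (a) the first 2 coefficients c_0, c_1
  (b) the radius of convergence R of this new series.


Let w = z − z₀, so z = z₀ + w.
Then 2 − z = 2 − (z₀ + w) = (2 − z₀) − w = 9 − w.
f(z) = 1/(9 − w)^2 = (1/(9)^2) · (1 − w/(9))^{−2}.
By the binomial series (1−u)^{−2} = Σ_{n≥0} C(n+1, 1) u^n for |u|<1, with u = w/(9):
  c_n = C(n+1, 1) / (9)^(n+2).
  c_0 = 1/(9)^2 = 1/81.
  c_1 = 2/(9)^3 = 2/729.
The series is valid for |w/d| < 1, i.e. |z − z₀| < |d|.
Radius of convergence: R = |2 − z₀| = |9| = 9 (distance from z₀ to the singularity z = 2).

c_0 = 1/81, c_1 = 2/729; R = 9.


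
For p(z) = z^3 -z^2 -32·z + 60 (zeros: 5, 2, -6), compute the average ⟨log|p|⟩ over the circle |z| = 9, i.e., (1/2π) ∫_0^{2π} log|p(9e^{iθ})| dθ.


Zeros: -6, 2, 5; r = 9.
Inside |z| < r: -6, 2, 5. Outside (|z| ≥ r): ∅.
p(0) = 60, so log|p(0)| = log(60) = 4.0943.
Apply Jensen: I(r) = log|p(0)| + Σ_k log(r/|z_k|), summed over zeros inside |z| < r.
  log(r/|z_k|) for z_k = 5: log(9/5) = 0.5878
  log(r/|z_k|) for z_k = 2: log(9/2) = 1.5041
  log(r/|z_k|) for z_k = -6: log(9/6) = 0.4055
Sum over inside zeros: 2.4973.
I(r) = log|p(0)| + (inside sum) = 4.0943 + 2.4973 = 6.5917.
Closed form (all zeros inside, monic): I(r) = n·log(r) = 3·log(9) = 6.5917. ✓

I(r) ≈ 6.5917.


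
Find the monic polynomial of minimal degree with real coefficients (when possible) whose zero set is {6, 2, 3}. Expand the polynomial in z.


The polynomial is p(z) = ∏_{α ∈ S} (z − α), where S = {6, 2, 3}.
Expanding the product yields: p(z) = z^3 -11·z^2 + 36·z -36.
The resulting polynomial has degree 3 and real coefficients as required.

p(z) = z^3 -11·z^2 + 36·z -36.


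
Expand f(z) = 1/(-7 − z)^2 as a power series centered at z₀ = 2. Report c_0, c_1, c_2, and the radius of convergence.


Let w = z − z₀, so z = z₀ + w.
Then -7 − z = -7 − (z₀ + w) = (-7 − z₀) − w = -9 − w.
f(z) = 1/(-9 − w)^2 = (1/(-9)^2) · (1 − w/(-9))^{−2}.
By the binomial series (1−u)^{−2} = Σ_{n≥0} C(n+1, 1) u^n for |u|<1, with u = w/(-9):
  c_n = C(n+1, 1) / (-9)^(n+2).
  c_0 = 1/(-9)^2 = 1/81.
  c_1 = 2/(-9)^3 = -2/729.
  c_2 = 3/(-9)^4 = 1/2187.
The series is valid for |w/d| < 1, i.e. |z − z₀| < |d|.
Radius of convergence: R = |-7 − z₀| = |-9| = 9 (distance from z₀ to the singularity z = -7).

c_0 = 1/81, c_1 = -2/729, c_2 = 1/2187; R = 9.


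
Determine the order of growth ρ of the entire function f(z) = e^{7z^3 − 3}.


|e^{7z^3 − 3}| = e^{Re(7·z^3) + -3} ≤ e^{7|z|^3 + -3} = e^{7r^3 + -3} on |z| = r, so ρ ≤ 3. Choosing z on |z|=r so that 7·z^3 is real positive (always possible by picking arg z appropriately) gives |f(z)| = e^{7r^3 + -3}, matching the bound. The additive constant -3 does not affect log log M(r) ~ 3·log r. Hence ρ = 3.
Therefore ρ = 3.

Order ρ = 3.


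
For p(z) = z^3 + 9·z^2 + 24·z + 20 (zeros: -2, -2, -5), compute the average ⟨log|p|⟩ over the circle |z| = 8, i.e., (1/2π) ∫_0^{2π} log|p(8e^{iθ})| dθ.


Zeros: -5, -2, -2; r = 8.
Inside |z| < r: -5, -2, -2. Outside (|z| ≥ r): ∅.
p(0) = 20, so log|p(0)| = log(20) = 2.9957.
Apply Jensen: I(r) = log|p(0)| + Σ_k log(r/|z_k|), summed over zeros inside |z| < r.
  log(r/|z_k|) for z_k = -2: log(8/2) = 1.3863
  log(r/|z_k|) for z_k = -2: log(8/2) = 1.3863
  log(r/|z_k|) for z_k = -5: log(8/5) = 0.4700
Sum over inside zeros: 3.2426.
I(r) = log|p(0)| + (inside sum) = 2.9957 + 3.2426 = 6.2383.
Closed form (all zeros inside, monic): I(r) = n·log(r) = 3·log(8) = 6.2383. ✓

I(r) ≈ 6.2383.


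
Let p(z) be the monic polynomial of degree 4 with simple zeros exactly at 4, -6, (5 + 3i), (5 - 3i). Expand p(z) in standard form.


The polynomial is p(z) = ∏_{α ∈ S} (z − α), where S = {4, -6, (5 + 3i), (5 - 3i)}.
Expanding the product yields: p(z) = z^4 -8·z^3 -10·z^2 + 308·z -816.
Note conjugate pairs combine to real quadratics: (z − (5+3i))(z − (5−3i)) = z² − 10z + 34.
The resulting polynomial has degree 4 and real coefficients as required.

p(z) = z^4 -8·z^3 -10·z^2 + 308·z -816.


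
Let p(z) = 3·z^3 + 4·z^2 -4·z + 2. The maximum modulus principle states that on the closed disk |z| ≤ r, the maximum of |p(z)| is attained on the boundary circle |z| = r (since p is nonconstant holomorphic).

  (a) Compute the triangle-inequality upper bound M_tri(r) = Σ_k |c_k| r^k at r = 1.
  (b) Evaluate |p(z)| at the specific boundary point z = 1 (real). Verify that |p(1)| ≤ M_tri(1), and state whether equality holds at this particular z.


Coefficients: c_0 = 2, c_1 = -4, c_2 = 4, c_3 = 3. Radius r = 1.
Part (a). Triangle bound: M_tri(r) = Σ_k |c_k| r^k
  = |2|·1^0 + |-4|·1^1 + |4|·1^2 + |3|·1^3
  = 2 + 4 + 4 + 3 = 13.
This bounds M(r) := max_{|z|=r} |p(z)| from above; equality holds iff all terms c_k z^k can be made to align in phase at a single z on |z|=r.
Part (b). At z = 1 (real, on the circle |z| = r):
  p(1) = (2)·1^0 + (-4)·1^1 + (4)·1^2 + (3)·1^3 = 5.
  |p(1)| = 5.
Check: |p(1)| = 5 ≤ 13 = M_tri(1). ✓ Equality does not hold at z = 1 (the coefficients have mixed signs, so the terms do not all align in phase there).

M_tri(1) = 13; |p(1)| = 5; equality at z=1: no.


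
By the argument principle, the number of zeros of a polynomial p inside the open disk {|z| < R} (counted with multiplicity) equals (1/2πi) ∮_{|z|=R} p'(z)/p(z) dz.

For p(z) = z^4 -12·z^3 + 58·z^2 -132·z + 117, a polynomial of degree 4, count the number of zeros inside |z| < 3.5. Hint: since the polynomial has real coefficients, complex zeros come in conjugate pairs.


The zeros of p are: 3, (3 + 2i), (3 - 2i), 3.
Their magnitudes are: 3, 3.606, 3.606, 3.
Zeros with |z| < R = 3.5: 3, 3.
Count = 2.
By the argument principle, (1/2πi) ∮_{|z|=R} p'(z)/p(z) dz equals exactly this count.

Number of zeros inside |z| < 3.5: 2.


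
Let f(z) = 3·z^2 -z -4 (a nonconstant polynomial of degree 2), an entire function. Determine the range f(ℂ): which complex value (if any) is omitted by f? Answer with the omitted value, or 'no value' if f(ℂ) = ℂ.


Little Picard bounds the complement of f(ℂ) to at most one point.
For every w ∈ ℂ, the equation p(z) − w = 0 is a nonconstant polynomial in z and hence has at least one root by the fundamental theorem of algebra. So p is surjective onto ℂ, omitting no value.

Omitted value: no value.


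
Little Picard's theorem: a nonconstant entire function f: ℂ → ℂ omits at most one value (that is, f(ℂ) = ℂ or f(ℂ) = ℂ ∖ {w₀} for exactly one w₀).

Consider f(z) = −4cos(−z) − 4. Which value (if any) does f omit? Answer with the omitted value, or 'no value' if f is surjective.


Little Picard bounds the complement of f(ℂ) to at most one point.
cos is entire and surjective onto ℂ: for every w ∈ ℂ, cos(ζ) = w has a solution ζ ∈ ℂ (e.g., via the complex inverse arccos). With ζ = −z this gives z = ζ/(-1). Then -4·cos(−z) takes every value in -4·ℂ = ℂ, and adding -4 is a bijection of ℂ. So f is surjective and omits no value. (Note: only on the real line is cos bounded by [−1, 1].)

Omitted value: no value.
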